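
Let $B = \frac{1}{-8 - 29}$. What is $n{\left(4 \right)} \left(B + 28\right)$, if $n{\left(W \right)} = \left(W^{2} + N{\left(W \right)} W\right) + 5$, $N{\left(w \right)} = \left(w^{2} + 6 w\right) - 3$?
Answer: $\frac{174915}{37} \approx 4727.4$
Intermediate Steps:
$N{\left(w \right)} = -3 + w^{2} + 6 w$
$B = - \frac{1}{37}$ ($B = \frac{1}{-37} = - \frac{1}{37} \approx -0.027027$)
$n{\left(W \right)} = 5 + W^{2} + W \left(-3 + W^{2} + 6 W\right)$ ($n{\left(W \right)} = \left(W^{2} + \left(-3 + W^{2} + 6 W\right) W\right) + 5 = \left(W^{2} + W \left(-3 + W^{2} + 6 W\right)\right) + 5 = 5 + W^{2} + W \left(-3 + W^{2} + 6 W\right)$)
$n{\left(4 \right)} \left(B + 28\right) = \left(5 + 4^{3} - 12 + 7 \cdot 4^{2}\right) \left(- \frac{1}{37} + 28\right) = \left(5 + 64 - 12 + 7 \cdot 16\right) \frac{1035}{37} = \left(5 + 64 - 12 + 112\right) \frac{1035}{37} = 169 \cdot \frac{1035}{37} = \frac{174915}{37}$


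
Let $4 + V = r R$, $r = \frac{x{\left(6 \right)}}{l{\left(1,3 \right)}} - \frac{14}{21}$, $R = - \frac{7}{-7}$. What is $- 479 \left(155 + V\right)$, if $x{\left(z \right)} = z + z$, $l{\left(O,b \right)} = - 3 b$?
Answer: $-71371$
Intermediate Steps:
$x{\left(z \right)} = 2 z$
$R = 1$ ($R = \left(-7\right) \left(- \frac{1}{7}\right) = 1$)
$r = -2$ ($r = \frac{2 \cdot 6}{\left(-3\right) 3} - \frac{14}{21} = \frac{12}{-9} - \frac{2}{3} = 12 \left(- \frac{1}{9}\right) - \frac{2}{3} = - \frac{4}{3} - \frac{2}{3} = -2$)
$V = -6$ ($V = -4 - 2 = -6$)
$- 479 \left(155 + V\right) = - 479 \left(155 - 6\right) = \left(-479\right) 149 = -71371$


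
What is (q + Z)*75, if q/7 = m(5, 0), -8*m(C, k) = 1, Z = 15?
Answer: 8475/8 ≈ 1059.4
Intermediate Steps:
m(C, k) = -⅛ (m(C, k) = -⅛*1 = -⅛)
q = -7/8 (q = 7*(-⅛) = -7/8 ≈ -0.87500)
(q + Z)*75 = (-7/8 + 15)*75 = (113/8)*75 = 8475/8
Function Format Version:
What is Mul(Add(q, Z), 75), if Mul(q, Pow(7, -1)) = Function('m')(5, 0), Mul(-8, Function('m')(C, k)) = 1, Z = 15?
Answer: Rational(8475, 8) ≈ 1059.4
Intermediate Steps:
Function('m')(C, k) = Rational(-1, 8) (Function('m')(C, k) = Mul(Rational(-1, 8), 1) = Rational(-1, 8))
q = Rational(-7, 8) (q = Mul(7, Rational(-1, 8)) = Rational(-7, 8) ≈ -0.87500)
Mul(Add(q, Z), 75) = Mul(Add(Rational(-7, 8), 15), 75) = Mul(Rational(113, 8), 75) = Rational(8475, 8)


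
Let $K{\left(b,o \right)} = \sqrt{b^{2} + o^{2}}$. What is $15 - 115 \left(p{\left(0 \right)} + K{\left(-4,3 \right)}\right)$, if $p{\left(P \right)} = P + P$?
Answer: $-560$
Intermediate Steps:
$p{\left(P \right)} = 2 P$
$15 - 115 \left(p{\left(0 \right)} + K{\left(-4,3 \right)}\right) = 15 - 115 \left(2 \cdot 0 + \sqrt{\left(-4\right)^{2} + 3^{2}}\right) = 15 - 115 \left(0 + \sqrt{16 + 9}\right) = 15 - 115 \left(0 + \sqrt{25}\right) = 15 - 115 \left(0 + 5\right) = 15 - 575 = -560$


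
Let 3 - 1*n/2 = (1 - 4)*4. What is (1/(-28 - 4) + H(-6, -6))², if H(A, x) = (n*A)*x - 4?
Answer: 1185493761/1024 ≈ 1.1577e+6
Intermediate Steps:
n = 30 (n = 6 - 2*(1 - 4)*4 = 6 - (-6)*4 = 6 - 2*(-12) = 6 + 24 = 30)
H(A, x) = -4 + 30*A*x (H(A, x) = (30*A)*x - 4 = 30*A*x - 4 = -4 + 30*A*x)
(1/(-28 - 4) + H(-6, -6))² = (1/(-28 - 4) + (-4 + 30*(-6)*(-6)))² = (1/(-32) + (-4 + 1080))² = (-1/32 + 1076)² = (34431/32)² = 1185493761/1024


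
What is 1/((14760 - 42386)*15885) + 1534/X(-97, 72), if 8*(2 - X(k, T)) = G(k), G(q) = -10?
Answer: 207132012719/438839010 ≈ 472.00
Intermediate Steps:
X(k, T) = 13/4 (X(k, T) = 2 - 1/8*(-10) = 2 + 5/4 = 13/4)
1/((14760 - 42386)*15885) + 1534/X(-97, 72) = 1/((14760 - 42386)*15885) + 1534/(13/4) = (1/15885)/(-27626) + 1534*(4/13) = -1/27626*1/15885 + 472 = -1/438839010 + 472 = 207132012719/438839010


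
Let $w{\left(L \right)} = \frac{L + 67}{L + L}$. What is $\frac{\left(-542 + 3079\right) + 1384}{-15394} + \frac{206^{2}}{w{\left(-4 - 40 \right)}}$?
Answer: $- \frac{57486951175}{354062} \approx -1.6236 \cdot 10^{5}$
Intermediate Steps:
$w{\left(L \right)} = \frac{67 + L}{2 L}$
$\frac{\left(-542 + 3079\right) + 1384}{-15394} + \frac{206^{2}}{w{\left(-4 - 40 \right)}} = \frac{\left(-542 + 3079\right) + 1384}{-15394} + \frac{206^{2}}{\frac{1}{2} \frac{1}{-4 - 40} \left(67 - 44\right)} = \left(2537 + 1384\right) \left(- \frac{1}{15394}\right) + \frac{42436}{\frac{1}{2} \frac{1}{-4 - 40} \left(67 - 44\right)} = 3921 \left(- \frac{1}{15394}\right) + \frac{42436}{\frac{1}{2} \frac{1}{-44} \left(67 - 44\right)} = - \frac{3921}{15394} + \frac{42436}{\frac{1}{2} \left(- \frac{1}{44}\right) 23} = - \frac{3921}{15394} + \frac{42436}{- \frac{23}{88}} = - \frac{3921}{15394} + 42436 \left(- \frac{88}{23}\right) = - \frac{3921}{15394} - \frac{3734368}{23} = - \frac{57486951175}{354062}$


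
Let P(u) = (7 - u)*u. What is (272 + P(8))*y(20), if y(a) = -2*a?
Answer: -10560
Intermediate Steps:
P(u) = u*(7 - u)
(272 + P(8))*y(20) = (272 + 8*(7 - 1*8))*(-2*20) = (272 + 8*(7 - 8))*(-40) = (272 + 8*(-1))*(-40) = (272 - 8)*(-40) = 264*(-40) = -10560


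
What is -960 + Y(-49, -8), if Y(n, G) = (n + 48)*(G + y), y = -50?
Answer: -902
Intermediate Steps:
Y(n, G) = (-50 + G)*(48 + n) (Y(n, G) = (n + 48)*(G - 50) = (48 + n)*(-50 + G) = (-50 + G)*(48 + n))
-960 + Y(-49, -8) = -960 + (-2400 - 50*(-49) + 48*(-8) - 8*(-49)) = -960 + (-2400 + 2450 - 384 + 392) = -960 + 58 = -902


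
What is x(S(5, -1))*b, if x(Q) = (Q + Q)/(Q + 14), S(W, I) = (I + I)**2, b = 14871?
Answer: 19828/3 ≈ 6609.3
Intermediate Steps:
S(W, I) = 4*I**2 (S(W, I) = (2*I)**2 = 4*I**2)
x(Q) = 2*Q/(14 + Q) (x(Q) = (2*Q)/(14 + Q) = 2*Q/(14 + Q))
x(S(5, -1))*b = (2*(4*(-1)**2)/(14 + 4*(-1)**2))*14871 = (2*(4*1)/(14 + 4*1))*14871 = (2*4/(14 + 4))*14871 = (2*4/18)*14871 = (2*4*(1/18))*14871 = (4/9)*14871 = 19828/3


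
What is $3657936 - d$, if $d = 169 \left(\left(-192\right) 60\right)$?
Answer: $5604816$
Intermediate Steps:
$d = -1946880$ ($d = 169 \left(-11520\right) = -1946880$)
$3657936 - d = 3657936 - -1946880 = 3657936 + 1946880 = 5604816$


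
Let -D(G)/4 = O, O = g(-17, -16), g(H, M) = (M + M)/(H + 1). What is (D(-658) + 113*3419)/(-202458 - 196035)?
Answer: -386339/398493 ≈ -0.96950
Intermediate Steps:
g(H, M) = 2*M/(1 + H) (g(H, M) = (2*M)/(1 + H) = 2*M/(1 + H))
O = 2 (O = 2*(-16)/(1 - 17) = 2*(-16)/(-16) = 2*(-16)*(-1/16) = 2)
D(G) = -8 (D(G) = -4*2 = -8)
(D(-658) + 113*3419)/(-202458 - 196035) = (-8 + 113*3419)/(-202458 - 196035) = (-8 + 386347)/(-398493) = 386339*(-1/398493) = -386339/398493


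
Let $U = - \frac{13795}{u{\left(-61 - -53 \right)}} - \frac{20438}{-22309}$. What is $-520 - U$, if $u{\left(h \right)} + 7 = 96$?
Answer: $- \frac{8163223}{22309} \approx -365.92$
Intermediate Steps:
$u{\left(h \right)} = 89$ ($u{\left(h \right)} = -7 + 96 = 89$)
$U = - \frac{3437457}{22309}$ ($U = - \frac{13795}{89} - \frac{20438}{-22309} = \left(-13795\right) \frac{1}{89} - - \frac{20438}{22309} = -155 + \frac{20438}{22309} = - \frac{3437457}{22309} \approx -154.08$)
$-520 - U = -520 - - \frac{3437457}{22309} = -520 + \frac{3437457}{22309} = - \frac{8163223}{22309}$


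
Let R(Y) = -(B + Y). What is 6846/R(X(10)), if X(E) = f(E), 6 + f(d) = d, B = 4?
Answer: -3423/4 ≈ -855.75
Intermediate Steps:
f(d) = -6 + d
X(E) = -6 + E
R(Y) = -4 - Y (R(Y) = -(4 + Y) = -4 - Y)
6846/R(X(10)) = 6846/(-4 - (-6 + 10)) = 6846/(-4 - 1*4) = 6846/(-4 - 4) = 6846/(-8) = 6846*(-1/8) = -3423/4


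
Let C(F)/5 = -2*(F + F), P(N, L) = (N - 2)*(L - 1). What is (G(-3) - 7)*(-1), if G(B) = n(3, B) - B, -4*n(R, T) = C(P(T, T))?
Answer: -96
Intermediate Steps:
P(N, L) = (-1 + L)*(-2 + N) (P(N, L) = (-2 + N)*(-1 + L) = (-1 + L)*(-2 + N))
C(F) = -20*F (C(F) = 5*(-2*(F + F)) = 5*(-4*F) = -20*F)
n(R, T) = 10 - 15*T + 5*T**2 (n(R, T) = -(-5)*(2 - T - 2*T + T*T) = -(-5)*(2 - T - 2*T + T**2) = -(-5)*(2 + T**2 - 3*T) = -(-40 - 20*T**2 + 60*T)/4 = 10 - 15*T + 5*T**2)
G(B) = 10 - 16*B + 5*B**2 (G(B) = (10 - 15*B + 5*B**2) - B = 10 - 16*B + 5*B**2)
(G(-3) - 7)*(-1) = ((10 - 16*(-3) + 5*(-3)**2) - 7)*(-1) = ((10 + 48 + 5*9) - 7)*(-1) = ((10 + 48 + 45) - 7)*(-1) = (103 - 7)*(-1) = 96*(-1) = -96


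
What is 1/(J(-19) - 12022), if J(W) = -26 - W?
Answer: -1/12029 ≈ -8.3132e-5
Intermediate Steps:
1/(J(-19) - 12022) = 1/((-26 - 1*(-19)) - 12022) = 1/((-26 + 19) - 12022) = 1/(-7 - 12022) = 1/(-12029) = -1/12029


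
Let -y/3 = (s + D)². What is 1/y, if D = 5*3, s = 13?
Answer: -1/2352 ≈ -0.00042517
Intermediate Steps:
D = 15
y = -2352 (y = -3*(13 + 15)² = -3*28² = -3*784 = -2352)
1/y = 1/(-2352) = -1/2352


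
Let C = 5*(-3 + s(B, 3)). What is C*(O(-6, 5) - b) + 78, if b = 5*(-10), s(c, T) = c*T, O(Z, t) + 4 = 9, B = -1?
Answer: -1572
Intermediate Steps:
O(Z, t) = 5 (O(Z, t) = -4 + 9 = 5)
s(c, T) = T*c
C = -30 (C = 5*(-3 + 3*(-1)) = 5*(-3 - 3) = 5*(-6) = -30)
b = -50
C*(O(-6, 5) - b) + 78 = -30*(5 - 1*(-50)) + 78 = -30*(5 + 50) + 78 = -30*55 + 78 = -1650 + 78 = -1572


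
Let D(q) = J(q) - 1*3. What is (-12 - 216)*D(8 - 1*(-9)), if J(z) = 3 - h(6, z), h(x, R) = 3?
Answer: 684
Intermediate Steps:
J(z) = 0 (J(z) = 3 - 1*3 = 3 - 3 = 0)
D(q) = -3 (D(q) = 0 - 1*3 = 0 - 3 = -3)
(-12 - 216)*D(8 - 1*(-9)) = (-12 - 216)*(-3) = -228*(-3) = 684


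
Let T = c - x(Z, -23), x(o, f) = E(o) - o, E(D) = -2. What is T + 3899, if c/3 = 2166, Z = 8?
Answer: 10407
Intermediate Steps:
c = 6498 (c = 3*2166 = 6498)
x(o, f) = -2 - o
T = 6508 (T = 6498 - (-2 - 1*8) = 6498 - (-2 - 8) = 6498 - 1*(-10) = 6498 + 10 = 6508)
T + 3899 = 6508 + 3899 = 10407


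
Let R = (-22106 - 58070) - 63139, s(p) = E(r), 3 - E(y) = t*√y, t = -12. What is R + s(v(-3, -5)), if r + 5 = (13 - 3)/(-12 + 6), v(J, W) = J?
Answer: -143312 + 8*I*√15 ≈ -1.4331e+5 + 30.984*I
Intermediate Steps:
r = -20/3 (r = -5 + (13 - 3)/(-12 + 6) = -5 + 10/(-6) = -5 + 10*(-⅙) = -5 - 5/3 = -20/3 ≈ -6.6667)
E(y) = 3 + 12*√y (E(y) = 3 - (-12)*√y = 3 + 12*√y)
s(p) = 3 + 8*I*√15 (s(p) = 3 + 12*√(-20/3) = 3 + 12*(2*I*√15/3) = 3 + 8*I*√15)
R = -143315 (R = -80176 - 63139 = -143315)
R + s(v(-3, -5)) = -143315 + (3 + 8*I*√15) = -143312 + 8*I*√15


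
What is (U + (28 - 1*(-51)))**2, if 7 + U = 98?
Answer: 28900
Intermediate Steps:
U = 91 (U = -7 + 98 = 91)
(U + (28 - 1*(-51)))**2 = (91 + (28 - 1*(-51)))**2 = (91 + (28 + 51))**2 = (91 + 79)**2 = 170**2 = 28900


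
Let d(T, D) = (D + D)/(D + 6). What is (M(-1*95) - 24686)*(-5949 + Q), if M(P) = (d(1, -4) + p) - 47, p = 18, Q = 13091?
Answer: -176543098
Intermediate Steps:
d(T, D) = 2*D/(6 + D) (d(T, D) = (2*D)/(6 + D) = 2*D/(6 + D))
M(P) = -33 (M(P) = (2*(-4)/(6 - 4) + 18) - 47 = (2*(-4)/2 + 18) - 47 = (2*(-4)*(1/2) + 18) - 47 = (-4 + 18) - 47 = 14 - 47 = -33)
(M(-1*95) - 24686)*(-5949 + Q) = (-33 - 24686)*(-5949 + 13091) = -24719*7142 = -176543098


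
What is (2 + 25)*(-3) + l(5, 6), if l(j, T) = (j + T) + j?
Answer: -65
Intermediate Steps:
l(j, T) = T + 2*j (l(j, T) = (T + j) + j = T + 2*j)
(2 + 25)*(-3) + l(5, 6) = (2 + 25)*(-3) + (6 + 2*5) = 27*(-3) + (6 + 10) = -81 + 16 = -65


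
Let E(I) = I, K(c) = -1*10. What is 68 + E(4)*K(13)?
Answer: 28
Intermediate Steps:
K(c) = -10
68 + E(4)*K(13) = 68 + 4*(-10) = 68 - 40 = 28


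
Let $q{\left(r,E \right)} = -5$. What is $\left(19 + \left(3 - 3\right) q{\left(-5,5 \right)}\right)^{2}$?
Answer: $361$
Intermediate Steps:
$\left(19 + \left(3 - 3\right) q{\left(-5,5 \right)}\right)^{2} = \left(19 + \left(3 - 3\right) \left(-5\right)\right)^{2} = \left(19 + 0 \left(-5\right)\right)^{2} = \left(19 + 0\right)^{2} = 19^{2} = 361$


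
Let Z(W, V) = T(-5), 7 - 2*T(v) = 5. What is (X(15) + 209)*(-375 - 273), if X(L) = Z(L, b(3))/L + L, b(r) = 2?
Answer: -725976/5 ≈ -1.4520e+5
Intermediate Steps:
T(v) = 1 (T(v) = 7/2 - ½*5 = 7/2 - 5/2 = 1)
Z(W, V) = 1
X(L) = L + 1/L (X(L) = 1/L + L = L + 1/L)
(X(15) + 209)*(-375 - 273) = ((15 + 1/15) + 209)*(-375 - 273) = ((15 + 1/15) + 209)*(-648) = (226/15 + 209)*(-648) = (3361/15)*(-648) = -725976/5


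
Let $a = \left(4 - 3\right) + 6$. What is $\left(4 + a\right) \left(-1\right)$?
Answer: $-11$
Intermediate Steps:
$a = 7$ ($a = 1 + 6 = 7$)
$\left(4 + a\right) \left(-1\right) = \left(4 + 7\right) \left(-1\right) = 11 \left(-1\right) = -11$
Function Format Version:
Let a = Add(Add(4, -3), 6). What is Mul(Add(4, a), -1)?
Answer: -11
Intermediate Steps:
a = 7 (a = Add(1, 6) = 7)
Mul(Add(4, a), -1) = Mul(Add(4, 7), -1) = Mul(11, -1) = -11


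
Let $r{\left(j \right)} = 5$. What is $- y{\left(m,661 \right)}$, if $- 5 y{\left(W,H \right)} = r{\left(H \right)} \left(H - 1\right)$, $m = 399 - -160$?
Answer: $660$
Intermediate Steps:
$m = 559$ ($m = 399 + 160 = 559$)
$y{\left(W,H \right)} = 1 - H$ ($y{\left(W,H \right)} = - \frac{5 \left(H - 1\right)}{5} = - \frac{5 \left(-1 + H\right)}{5} = - \frac{-5 + 5 H}{5} = 1 - H$)
$- y{\left(m,661 \right)} = - (1 - 661) = \left(-1\right) \left(-660\right) = 660$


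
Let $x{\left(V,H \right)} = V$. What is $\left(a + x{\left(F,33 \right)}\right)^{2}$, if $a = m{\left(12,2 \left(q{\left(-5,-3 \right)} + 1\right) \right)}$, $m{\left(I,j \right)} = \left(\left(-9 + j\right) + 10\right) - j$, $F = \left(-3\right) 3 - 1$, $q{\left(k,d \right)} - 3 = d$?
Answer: $81$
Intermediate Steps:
$q{\left(k,d \right)} = 3 + d$
$F = -10$ ($F = -9 - 1 = -10$)
$m{\left(I,j \right)} = 1$ ($m{\left(I,j \right)} = \left(1 + j\right) - j = 1$)
$a = 1$
$\left(a + x{\left(F,33 \right)}\right)^{2} = \left(1 - 10\right)^{2} = \left(-9\right)^{2} = 81$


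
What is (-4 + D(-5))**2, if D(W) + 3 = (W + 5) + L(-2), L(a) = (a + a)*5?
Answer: 729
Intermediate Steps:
L(a) = 10*a (L(a) = (2*a)*5 = 10*a)
D(W) = -18 + W (D(W) = -3 + ((W + 5) + 10*(-2)) = -3 + ((5 + W) - 20) = -3 + (-15 + W) = -18 + W)
(-4 + D(-5))**2 = (-4 + (-18 - 5))**2 = (-4 - 23)**2 = (-27)**2 = 729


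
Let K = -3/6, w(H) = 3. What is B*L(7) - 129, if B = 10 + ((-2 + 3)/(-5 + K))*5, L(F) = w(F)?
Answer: -1119/11 ≈ -101.73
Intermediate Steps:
K = -1/2 (K = -3*1/6 = -1/2 ≈ -0.50000)
L(F) = 3
B = 100/11 (B = 10 + ((-2 + 3)/(-5 - 1/2))*5 = 10 + (1/(-11/2))*5 = 10 + (1*(-2/11))*5 = 10 - 2/11*5 = 10 - 10/11 = 100/11 ≈ 9.0909)
B*L(7) - 129 = (100/11)*3 - 129 = 300/11 - 129 = -1119/11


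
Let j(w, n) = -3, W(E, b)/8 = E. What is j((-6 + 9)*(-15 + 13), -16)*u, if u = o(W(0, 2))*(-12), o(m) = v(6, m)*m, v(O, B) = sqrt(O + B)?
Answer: 0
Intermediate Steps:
v(O, B) = sqrt(B + O)
W(E, b) = 8*E
o(m) = m*sqrt(6 + m) (o(m) = sqrt(m + 6)*m = sqrt(6 + m)*m = m*sqrt(6 + m))
u = 0 (u = ((8*0)*sqrt(6 + 8*0))*(-12) = (0*sqrt(6 + 0))*(-12) = (0*sqrt(6))*(-12) = 0*(-12) = 0)
j((-6 + 9)*(-15 + 13), -16)*u = -3*0 = 0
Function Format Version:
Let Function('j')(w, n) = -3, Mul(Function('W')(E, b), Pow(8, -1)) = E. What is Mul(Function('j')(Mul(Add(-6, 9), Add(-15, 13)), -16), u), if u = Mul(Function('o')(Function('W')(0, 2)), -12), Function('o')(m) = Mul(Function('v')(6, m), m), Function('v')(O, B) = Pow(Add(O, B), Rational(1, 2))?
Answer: 0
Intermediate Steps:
Function('v')(O, B) = Pow(Add(B, O), Rational(1, 2))
Function('W')(E, b) = Mul(8, E)
Function('o')(m) = Mul(m, Pow(Add(6, m), Rational(1, 2))) (Function('o')(m) = Mul(Pow(Add(m, 6), Rational(1, 2)), m) = Mul(Pow(Add(6, m), Rational(1, 2)), m) = Mul(m, Pow(Add(6, m), Rational(1, 2))))
u = 0 (u = Mul(Mul(Mul(8, 0), Pow(Add(6, Mul(8, 0)), Rational(1, 2))), -12) = Mul(Mul(0, Pow(Add(6, 0), Rational(1, 2))), -12) = Mul(Mul(0, Pow(6, Rational(1, 2))), -12) = Mul(0, -12) = 0)
Mul(Function('j')(Mul(Add(-6, 9), Add(-15, 13)), -16), u) = Mul(-3, 0) = 0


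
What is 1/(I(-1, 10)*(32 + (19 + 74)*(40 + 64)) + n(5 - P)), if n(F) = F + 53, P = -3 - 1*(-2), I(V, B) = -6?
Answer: -1/58165 ≈ -1.7192e-5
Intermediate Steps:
P = -1 (P = -3 + 2 = -1)
n(F) = 53 + F
1/(I(-1, 10)*(32 + (19 + 74)*(40 + 64)) + n(5 - P)) = 1/(-6*(32 + (19 + 74)*(40 + 64)) + (53 + (5 - 1*(-1)))) = 1/(-6*(32 + 93*104) + (53 + (5 + 1))) = 1/(-6*(32 + 9672) + (53 + 6)) = 1/(-6*9704 + 59) = 1/(-58224 + 59) = 1/(-58165) = -1/58165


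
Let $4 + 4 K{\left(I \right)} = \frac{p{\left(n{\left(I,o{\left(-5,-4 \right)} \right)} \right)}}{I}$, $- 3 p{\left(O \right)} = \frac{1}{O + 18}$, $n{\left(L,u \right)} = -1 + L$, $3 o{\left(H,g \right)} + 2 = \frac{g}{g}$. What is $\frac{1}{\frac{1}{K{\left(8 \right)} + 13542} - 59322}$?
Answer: $- \frac{32498399}{1927870023078} \approx -1.6857 \cdot 10^{-5}$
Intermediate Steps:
$o{\left(H,g \right)} = - \frac{1}{3}$ ($o{\left(H,g \right)} = - \frac{2}{3} + \frac{g \frac{1}{g}}{3} = - \frac{2}{3} + \frac{1}{3} \cdot 1 = - \frac{2}{3} + \frac{1}{3} = - \frac{1}{3}$)
$p{\left(O \right)} = - \frac{1}{3 \left(18 + O\right)}$ ($p{\left(O \right)} = - \frac{1}{3 \left(O + 18\right)} = - \frac{1}{3 \left(18 + O\right)}$)
$K{\left(I \right)} = -1 - \frac{1}{4 I \left(51 + 3 I\right)}$ ($K{\left(I \right)} = -1 + \frac{- \frac{1}{54 + 3 \left(-1 + I\right)} \frac{1}{I}}{4} = -1 + \frac{- \frac{1}{54 + \left(-3 + 3 I\right)} \frac{1}{I}}{4} = -1 + \frac{- \frac{1}{51 + 3 I} \frac{1}{I}}{4} = -1 + \frac{\left(-1\right) \frac{1}{I} \frac{1}{51 + 3 I}}{4} = -1 - \frac{1}{4 I \left(51 + 3 I\right)}$)
$\frac{1}{\frac{1}{K{\left(8 \right)} + 13542} - 59322} = \frac{1}{\frac{1}{\frac{- \frac{1}{12} - 8 \left(17 + 8\right)}{8 \left(17 + 8\right)} + 13542} - 59322} = \frac{1}{\frac{1}{\frac{- \frac{1}{12} - 8 \cdot 25}{8 \cdot 25} + 13542} - 59322} = \frac{1}{\frac{1}{\frac{1}{8} \cdot \frac{1}{25} \left(- \frac{1}{12} - 200\right) + 13542} - 59322} = \frac{1}{\frac{1}{\frac{1}{8} \cdot \frac{1}{25} \left(- \frac{2401}{12}\right) + 13542} - 59322} = \frac{1}{\frac{1}{- \frac{2401}{2400} + 13542} - 59322} = \frac{1}{\frac{1}{\frac{32498399}{2400}} - 59322} = \frac{1}{\frac{2400}{32498399} - 59322} = \frac{1}{- \frac{1927870023078}{32498399}} = - \frac{32498399}{1927870023078}$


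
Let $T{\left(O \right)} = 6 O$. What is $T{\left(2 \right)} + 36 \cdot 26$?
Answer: $948$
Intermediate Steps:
$T{\left(2 \right)} + 36 \cdot 26 = 6 \cdot 2 + 36 \cdot 26 = 12 + 936 = 948$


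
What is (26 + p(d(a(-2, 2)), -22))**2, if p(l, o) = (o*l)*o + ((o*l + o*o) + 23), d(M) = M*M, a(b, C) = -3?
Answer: 22005481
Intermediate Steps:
d(M) = M**2
p(l, o) = 23 + o**2 + l*o + l*o**2 (p(l, o) = (l*o)*o + ((l*o + o**2) + 23) = l*o**2 + ((o**2 + l*o) + 23) = l*o**2 + (23 + o**2 + l*o) = 23 + o**2 + l*o + l*o**2)
(26 + p(d(a(-2, 2)), -22))**2 = (26 + (23 + (-22)**2 + (-3)**2*(-22) + (-3)**2*(-22)**2))**2 = (26 + (23 + 484 + 9*(-22) + 9*484))**2 = (26 + (23 + 484 - 198 + 4356))**2 = (26 + 4665)**2 = 4691**2 = 22005481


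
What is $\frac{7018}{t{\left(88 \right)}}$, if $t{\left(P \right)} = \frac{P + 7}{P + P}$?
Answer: $\frac{1235168}{95} \approx 13002.0$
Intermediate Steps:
$t{\left(P \right)} = \frac{7 + P}{2 P}$
$\frac{7018}{t{\left(88 \right)}} = \frac{7018}{\frac{1}{2} \cdot \frac{1}{88} \left(7 + 88\right)} = \frac{7018}{\frac{1}{2} \cdot \frac{1}{88} \cdot 95} = \frac{7018}{\frac{95}{176}} = 7018 \cdot \frac{176}{95} = \frac{1235168}{95}$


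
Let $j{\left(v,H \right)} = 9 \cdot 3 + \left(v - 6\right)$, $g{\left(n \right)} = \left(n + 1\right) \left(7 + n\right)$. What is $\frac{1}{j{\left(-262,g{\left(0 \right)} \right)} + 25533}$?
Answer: $\frac{1}{25292} \approx 3.9538 \cdot 10^{-5}$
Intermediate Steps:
$g{\left(n \right)} = \left(1 + n\right) \left(7 + n\right)$
$j{\left(v,H \right)} = 21 + v$ ($j{\left(v,H \right)} = 27 + \left(v - 6\right) = 27 + \left(-6 + v\right) = 21 + v$)
$\frac{1}{j{\left(-262,g{\left(0 \right)} \right)} + 25533} = \frac{1}{\left(21 - 262\right) + 25533} = \frac{1}{-241 + 25533} = \frac{1}{25292}$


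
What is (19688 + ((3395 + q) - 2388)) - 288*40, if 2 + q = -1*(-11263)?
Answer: 20436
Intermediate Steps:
q = 11261 (q = -2 - 1*(-11263) = -2 + 11263 = 11261)
(19688 + ((3395 + q) - 2388)) - 288*40 = (19688 + ((3395 + 11261) - 2388)) - 288*40 = (19688 + (14656 - 2388)) - 11520 = (19688 + 12268) - 11520 = 31956 - 11520 = 20436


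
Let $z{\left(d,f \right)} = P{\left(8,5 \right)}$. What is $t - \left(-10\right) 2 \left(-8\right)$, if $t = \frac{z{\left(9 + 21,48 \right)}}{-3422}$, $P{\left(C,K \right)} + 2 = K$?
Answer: $- \frac{547523}{3422} \approx -160.0$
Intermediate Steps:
$P{\left(C,K \right)} = -2 + K$
$z{\left(d,f \right)} = 3$ ($z{\left(d,f \right)} = -2 + 5 = 3$)
$t = - \frac{3}{3422}$ ($t = \frac{3}{-3422} = 3 \left(- \frac{1}{3422}\right) = - \frac{3}{3422} \approx -0.00087668$)
$t - \left(-10\right) 2 \left(-8\right) = - \frac{3}{3422} - \left(-10\right) 2 \left(-8\right) = - \frac{3}{3422} - \left(-20\right) \left(-8\right) = - \frac{3}{3422} - 160 = - \frac{547523}{3422}$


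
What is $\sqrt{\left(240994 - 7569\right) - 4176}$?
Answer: $\sqrt{229249} \approx 478.8$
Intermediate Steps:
$\sqrt{\left(240994 - 7569\right) - 4176} = \sqrt{233425 - 4176} = \sqrt{229249}$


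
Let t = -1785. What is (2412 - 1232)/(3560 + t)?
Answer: 236/355 ≈ 0.66479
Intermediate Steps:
(2412 - 1232)/(3560 + t) = (2412 - 1232)/(3560 - 1785) = 1180/1775 = 1180*(1/1775) = 236/355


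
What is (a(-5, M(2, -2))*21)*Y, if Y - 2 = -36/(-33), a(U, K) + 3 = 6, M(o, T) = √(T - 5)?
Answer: 2142/11 ≈ 194.73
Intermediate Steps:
M(o, T) = √(-5 + T)
a(U, K) = 3 (a(U, K) = -3 + 6 = 3)
Y = 34/11 (Y = 2 - 36/(-33) = 2 - 36*(-1/33) = 2 + 12/11 = 34/11 ≈ 3.0909)
(a(-5, M(2, -2))*21)*Y = (3*21)*(34/11) = 63*(34/11) = 2142/11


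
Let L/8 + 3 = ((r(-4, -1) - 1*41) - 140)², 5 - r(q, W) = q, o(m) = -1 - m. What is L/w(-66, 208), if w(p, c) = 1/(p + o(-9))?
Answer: -13725584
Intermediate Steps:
r(q, W) = 5 - q
w(p, c) = 1/(8 + p) (w(p, c) = 1/(p + (-1 - 1*(-9))) = 1/(p + (-1 + 9)) = 1/(p + 8) = 1/(8 + p))
L = 236648 (L = -24 + 8*(((5 - 1*(-4)) - 1*41) - 140)² = -24 + 8*(((5 + 4) - 41) - 140)² = -24 + 8*((9 - 41) - 140)² = -24 + 8*(-32 - 140)² = -24 + 8*(-172)² = -24 + 8*29584 = -24 + 236672 = 236648)
L/w(-66, 208) = 236648/(1/(8 - 66)) = 236648/(1/(-58)) = 236648/(-1/58) = 236648*(-58) = -13725584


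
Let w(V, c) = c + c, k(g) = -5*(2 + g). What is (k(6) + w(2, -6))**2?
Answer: 2704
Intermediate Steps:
k(g) = -10 - 5*g
w(V, c) = 2*c
(k(6) + w(2, -6))**2 = ((-10 - 5*6) + 2*(-6))**2 = ((-10 - 30) - 12)**2 = (-40 - 12)**2 = (-52)**2 = 2704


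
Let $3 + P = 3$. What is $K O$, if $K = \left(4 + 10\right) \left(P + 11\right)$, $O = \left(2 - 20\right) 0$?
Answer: $0$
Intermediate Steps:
$P = 0$ ($P = -3 + 3 = 0$)
$O = 0$ ($O = \left(2 - 20\right) 0 = \left(-18\right) 0 = 0$)
$K = 154$ ($K = \left(4 + 10\right) \left(0 + 11\right) = 14 \cdot 11 = 154$)
$K O = 154 \cdot 0 = 0$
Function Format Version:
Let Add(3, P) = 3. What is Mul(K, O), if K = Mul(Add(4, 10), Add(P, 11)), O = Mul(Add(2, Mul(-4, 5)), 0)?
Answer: 0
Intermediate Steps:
P = 0 (P = Add(-3, 3) = 0)
O = 0 (O = Mul(Add(2, -20), 0) = Mul(-18, 0) = 0)
K = 154 (K = Mul(Add(4, 10), Add(0, 11)) = Mul(14, 11) = 154)
Mul(K, O) = Mul(154, 0) = 0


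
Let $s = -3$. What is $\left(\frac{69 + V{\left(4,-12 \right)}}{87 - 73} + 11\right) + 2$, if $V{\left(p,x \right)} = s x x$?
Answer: $- \frac{181}{14} \approx -12.929$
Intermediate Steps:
$V{\left(p,x \right)} = - 3 x^{2}$ ($V{\left(p,x \right)} = - 3 x x = - 3 x^{2}$)
$\left(\frac{69 + V{\left(4,-12 \right)}}{87 - 73} + 11\right) + 2 = \left(\frac{69 - 3 \left(-12\right)^{2}}{87 - 73} + 11\right) + 2 = \left(\frac{69 - 432}{14} + 11\right) + 2 = \left(\left(69 - 432\right) \frac{1}{14} + 11\right) + 2 = \left(\left(-363\right) \frac{1}{14} + 11\right) + 2 = \left(- \frac{363}{14} + 11\right) + 2 = - \frac{209}{14} + 2 = - \frac{181}{14}$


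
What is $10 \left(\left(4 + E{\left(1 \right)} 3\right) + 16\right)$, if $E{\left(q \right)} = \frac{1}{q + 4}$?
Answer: $206$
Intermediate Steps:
$E{\left(q \right)} = \frac{1}{4 + q}$
$10 \left(\left(4 + E{\left(1 \right)} 3\right) + 16\right) = 10 \left(\left(4 + \frac{1}{4 + 1} \cdot 3\right) + 16\right) = 10 \left(\left(4 + \frac{1}{5} \cdot 3\right) + 16\right) = 10 \left(\left(4 + \frac{3}{5}\right) + 16\right) = 10 \left(\frac{23}{5} + 16\right) = 10 \cdot \frac{103}{5} = 206$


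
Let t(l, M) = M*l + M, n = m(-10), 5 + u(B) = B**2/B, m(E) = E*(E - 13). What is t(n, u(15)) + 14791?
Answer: 17101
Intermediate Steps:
m(E) = E*(-13 + E)
u(B) = -5 + B (u(B) = -5 + B**2/B = -5 + B)
n = 230 (n = -10*(-13 - 10) = -10*(-23) = 230)
t(l, M) = M + M*l
t(n, u(15)) + 14791 = (-5 + 15)*(1 + 230) + 14791 = 10*231 + 14791 = 2310 + 14791 = 17101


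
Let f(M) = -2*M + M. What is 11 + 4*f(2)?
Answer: 3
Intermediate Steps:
f(M) = -M
11 + 4*f(2) = 11 + 4*(-1*2) = 11 + 4*(-2) = 11 - 8 = 3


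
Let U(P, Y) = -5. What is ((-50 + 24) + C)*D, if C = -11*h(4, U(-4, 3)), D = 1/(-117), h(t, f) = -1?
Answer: 5/39 ≈ 0.12821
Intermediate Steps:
D = -1/117 ≈ -0.0085470
C = 11 (C = -11*(-1) = 11)
((-50 + 24) + C)*D = ((-50 + 24) + 11)*(-1/117) = (-26 + 11)*(-1/117) = -15*(-1/117) = 5/39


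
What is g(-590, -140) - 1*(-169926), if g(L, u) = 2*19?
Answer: 169964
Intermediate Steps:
g(L, u) = 38
g(-590, -140) - 1*(-169926) = 38 - 1*(-169926) = 38 + 169926 = 169964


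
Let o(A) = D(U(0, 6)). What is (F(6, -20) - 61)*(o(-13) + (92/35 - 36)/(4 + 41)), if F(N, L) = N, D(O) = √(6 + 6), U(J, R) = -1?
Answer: 12848/315 - 110*√3 ≈ -149.74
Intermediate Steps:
D(O) = 2*√3 (D(O) = √12 = 2*√3)
o(A) = 2*√3
(F(6, -20) - 61)*(o(-13) + (92/35 - 36)/(4 + 41)) = (6 - 61)*(2*√3 + (92/35 - 36)/(4 + 41)) = -55*(2*√3 + (92*(1/35) - 36)/45) = -55*(2*√3 + (92/35 - 36)*(1/45)) = -55*(2*√3 - 1168/35*1/45) = -55*(2*√3 - 1168/1575) = -55*(-1168/1575 + 2*√3) = 12848/315 - 110*√3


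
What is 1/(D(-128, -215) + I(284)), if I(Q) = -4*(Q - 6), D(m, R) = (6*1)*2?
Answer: -1/1100 ≈ -0.00090909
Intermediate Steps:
D(m, R) = 12 (D(m, R) = 6*2 = 12)
I(Q) = 24 - 4*Q (I(Q) = -4*(-6 + Q) = 24 - 4*Q)
1/(D(-128, -215) + I(284)) = 1/(12 + (24 - 4*284)) = 1/(12 + (24 - 1136)) = 1/(12 - 1112) = 1/(-1100) = -1/1100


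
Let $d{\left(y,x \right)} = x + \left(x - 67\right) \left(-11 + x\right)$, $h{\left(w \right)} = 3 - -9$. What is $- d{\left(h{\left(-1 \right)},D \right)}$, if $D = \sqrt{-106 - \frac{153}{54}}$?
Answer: $- \frac{3769}{6} + \frac{77 i \sqrt{3918}}{6} \approx -628.17 + 803.29 i$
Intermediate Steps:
$h{\left(w \right)} = 12$ ($h{\left(w \right)} = 3 + 9 = 12$)
$D = \frac{i \sqrt{3918}}{6}$ ($D = \sqrt{-106 - \frac{17}{6}} = \sqrt{- \frac{653}{6}} = \frac{i \sqrt{3918}}{6} \approx 10.432 i$)
$d{\left(y,x \right)} = x + \left(-67 + x\right) \left(-11 + x\right)$
$- d{\left(h{\left(-1 \right)},D \right)} = - (737 + \left(\frac{i \sqrt{3918}}{6}\right)^{2} - 77 \frac{i \sqrt{3918}}{6}) = - (737 - \frac{653}{6} - \frac{77 i \sqrt{3918}}{6}) = - (\frac{3769}{6} - \frac{77 i \sqrt{3918}}{6}) = - \frac{3769}{6} + \frac{77 i \sqrt{3918}}{6}$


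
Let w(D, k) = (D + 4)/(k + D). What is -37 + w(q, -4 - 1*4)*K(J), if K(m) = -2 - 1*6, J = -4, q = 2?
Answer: -29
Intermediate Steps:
w(D, k) = (4 + D)/(D + k)
K(m) = -8 (K(m) = -2 - 6 = -8)
-37 + w(q, -4 - 1*4)*K(J) = -37 + ((4 + 2)/(2 + (-4 - 1*4)))*(-8) = -37 + (6/(2 + (-4 - 4)))*(-8) = -37 + (6/(2 - 8))*(-8) = -37 + (6/(-6))*(-8) = -37 - 1/6*6*(-8) = -37 - 1*(-8) = -37 + 8 = -29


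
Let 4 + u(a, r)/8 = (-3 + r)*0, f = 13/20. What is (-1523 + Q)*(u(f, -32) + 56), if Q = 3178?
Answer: 39720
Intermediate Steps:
f = 13/20 (f = 13*(1/20) = 13/20 ≈ 0.65000)
u(a, r) = -32 (u(a, r) = -32 + 8*((-3 + r)*0) = -32 + 8*0 = -32 + 0 = -32)
(-1523 + Q)*(u(f, -32) + 56) = (-1523 + 3178)*(-32 + 56) = 1655*24 = 39720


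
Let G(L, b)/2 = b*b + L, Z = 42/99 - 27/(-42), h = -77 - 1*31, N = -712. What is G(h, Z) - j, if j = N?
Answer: 53177161/106722 ≈ 498.28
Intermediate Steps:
h = -108 (h = -77 - 31 = -108)
Z = 493/462 (Z = 42*(1/99) - 27*(-1/42) = 14/33 + 9/14 = 493/462 ≈ 1.0671)
j = -712
G(L, b) = 2*L + 2*b² (G(L, b) = 2*(b*b + L) = 2*(b² + L) = 2*(L + b²) = 2*L + 2*b²)
G(h, Z) - j = (2*(-108) + 2*(493/462)²) - 1*(-712) = (-216 + 2*(243049/213444)) + 712 = (-216 + 243049/106722) + 712 = -22808903/106722 + 712 = 53177161/106722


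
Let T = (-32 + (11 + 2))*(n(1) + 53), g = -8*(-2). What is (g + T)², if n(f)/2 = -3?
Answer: 769129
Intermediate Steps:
g = 16
n(f) = -6 (n(f) = 2*(-3) = -6)
T = -893 (T = (-32 + (11 + 2))*(-6 + 53) = (-32 + 13)*47 = -19*47 = -893)
(g + T)² = (16 - 893)² = (-877)² = 769129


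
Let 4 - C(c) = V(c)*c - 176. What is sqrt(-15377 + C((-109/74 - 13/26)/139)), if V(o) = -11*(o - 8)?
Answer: I*sqrt(401934376202)/5143 ≈ 123.27*I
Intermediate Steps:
V(o) = 88 - 11*o (V(o) = -11*(-8 + o) = 88 - 11*o)
C(c) = 180 - c*(88 - 11*c) (C(c) = 4 - ((88 - 11*c)*c - 176) = 4 - (c*(88 - 11*c) - 176) = 4 - (-176 + c*(88 - 11*c)) = 4 + (176 - c*(88 - 11*c)) = 180 - c*(88 - 11*c))
sqrt(-15377 + C((-109/74 - 13/26)/139)) = sqrt(-15377 + (180 + 11*((-109/74 - 13/26)/139)*(-8 + (-109/74 - 13/26)/139))) = sqrt(-15377 + (180 + 11*((-109*1/74 - 13*1/26)*(1/139))*(-8 + (-109*1/74 - 13*1/26)*(1/139)))) = sqrt(-15377 + (180 + 11*((-109/74 - 1/2)*(1/139))*(-8 + (-109/74 - 1/2)*(1/139)))) = sqrt(-15377 + (180 + 11*(-73/37*1/139)*(-8 - 73/37*1/139))) = sqrt(-15377 + (180 + 11*(-73/5143)*(-8 - 73/5143))) = sqrt(-15377 + (180 + 11*(-73/5143)*(-41217/5143))) = sqrt(-15377 + (180 + 33097251/26450449)) = sqrt(-15377 + 4794178071/26450449) = sqrt(-401934376202/26450449) = I*sqrt(401934376202)/5143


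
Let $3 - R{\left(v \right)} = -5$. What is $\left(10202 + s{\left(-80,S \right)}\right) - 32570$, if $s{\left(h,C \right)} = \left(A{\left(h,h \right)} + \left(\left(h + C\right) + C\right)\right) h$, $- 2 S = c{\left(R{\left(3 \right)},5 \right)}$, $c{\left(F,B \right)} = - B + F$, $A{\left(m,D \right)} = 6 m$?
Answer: $22672$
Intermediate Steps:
$R{\left(v \right)} = 8$ ($R{\left(v \right)} = 3 - -5 = 3 + 5 = 8$)
$c{\left(F,B \right)} = F - B$
$S = - \frac{3}{2}$ ($S = - \frac{8 - 5}{2} = \left(- \frac{1}{2}\right) 3 = - \frac{3}{2} \approx -1.5$)
$s{\left(h,C \right)} = h \left(2 C + 7 h\right)$ ($s{\left(h,C \right)} = \left(6 h + \left(\left(h + C\right) + C\right)\right) h = \left(6 h + \left(\left(C + h\right) + C\right)\right) h = \left(6 h + \left(h + 2 C\right)\right) h = \left(2 C + 7 h\right) h = h \left(2 C + 7 h\right)$)
$\left(10202 + s{\left(-80,S \right)}\right) - 32570 = \left(10202 - 80 \left(2 \left(- \frac{3}{2}\right) + 7 \left(-80\right)\right)\right) - 32570 = \left(10202 - 80 \left(-3 - 560\right)\right) - 32570 = \left(10202 - -45040\right) - 32570 = \left(10202 + 45040\right) - 32570 = 55242 - 32570 = 22672$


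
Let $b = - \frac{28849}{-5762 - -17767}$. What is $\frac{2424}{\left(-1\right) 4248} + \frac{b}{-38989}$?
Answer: $- \frac{47269251172}{82847141265} \approx -0.57056$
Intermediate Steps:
$b = - \frac{28849}{12005}$ ($b = - \frac{28849}{-5762 + 17767} = - \frac{28849}{12005} \approx -2.4031$)
$\frac{2424}{\left(-1\right) 4248} + \frac{b}{-38989} = \frac{2424}{\left(-1\right) 4248} - \frac{28849}{12005 \left(-38989\right)} = \frac{2424}{-4248} - - \frac{28849}{468062945} = 2424 \left(- \frac{1}{4248}\right) + \frac{28849}{468062945} = - \frac{101}{177} + \frac{28849}{468062945} = - \frac{47269251172}{82847141265}$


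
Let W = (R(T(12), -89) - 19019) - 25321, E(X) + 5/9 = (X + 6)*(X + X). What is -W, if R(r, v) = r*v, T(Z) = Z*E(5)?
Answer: 483680/3 ≈ 1.6123e+5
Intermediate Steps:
E(X) = -5/9 + 2*X*(6 + X) (E(X) = -5/9 + (X + 6)*(X + X) = -5/9 + (6 + X)*(2*X) = -5/9 + 2*X*(6 + X))
T(Z) = 985*Z/9 (T(Z) = Z*(-5/9 + 2*5**2 + 12*5) = Z*(-5/9 + 2*25 + 60) = Z*(-5/9 + 50 + 60) = Z*(985/9) = 985*Z/9)
W = -483680/3 (W = (((985/9)*12)*(-89) - 19019) - 25321 = ((3940/3)*(-89) - 19019) - 25321 = (-350660/3 - 19019) - 25321 = -407717/3 - 25321 = -483680/3 ≈ -1.6123e+5)
-W = -1*(-483680/3) = 483680/3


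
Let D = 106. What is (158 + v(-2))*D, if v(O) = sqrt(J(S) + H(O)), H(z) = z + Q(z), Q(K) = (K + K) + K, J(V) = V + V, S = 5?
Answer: 16748 + 106*sqrt(2) ≈ 16898.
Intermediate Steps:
J(V) = 2*V
Q(K) = 3*K (Q(K) = 2*K + K = 3*K)
H(z) = 4*z (H(z) = z + 3*z = 4*z)
v(O) = sqrt(10 + 4*O) (v(O) = sqrt(2*5 + 4*O) = sqrt(10 + 4*O))
(158 + v(-2))*D = (158 + sqrt(10 + 4*(-2)))*106 = (158 + sqrt(10 - 8))*106 = (158 + sqrt(2))*106 = 16748 + 106*sqrt(2)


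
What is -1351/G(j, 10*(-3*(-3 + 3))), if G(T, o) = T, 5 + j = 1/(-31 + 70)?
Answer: 52689/194 ≈ 271.59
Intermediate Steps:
j = -194/39 (j = -5 + 1/(-31 + 70) = -5 + 1/39 = -194/39 ≈ -4.9744)
-1351/G(j, 10*(-3*(-3 + 3))) = -1351/(-194/39) = -1351*(-39/194) = 52689/194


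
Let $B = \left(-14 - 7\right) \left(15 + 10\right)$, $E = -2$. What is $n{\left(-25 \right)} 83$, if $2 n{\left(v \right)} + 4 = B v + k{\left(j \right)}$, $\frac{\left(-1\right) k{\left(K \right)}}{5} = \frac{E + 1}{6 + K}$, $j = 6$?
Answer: $\frac{13068931}{24} \approx 5.4454 \cdot 10^{5}$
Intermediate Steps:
$B = -525$ ($B = \left(-21\right) 25 = -525$)
$k{\left(K \right)} = \frac{5}{6 + K}$ ($k{\left(K \right)} = - 5 \frac{-2 + 1}{6 + K} = - 5 \left(- \frac{1}{6 + K}\right) = \frac{5}{6 + K}$)
$n{\left(v \right)} = - \frac{43}{24} - \frac{525 v}{2}$ ($n{\left(v \right)} = -2 + \frac{- 525 v + \frac{5}{6 + 6}}{2} = -2 + \frac{- 525 v + \frac{5}{12}}{2} = -2 + \frac{\frac{5}{12} - 525 v}{2} = -2 - \left(- \frac{5}{24} + \frac{525 v}{2}\right) = - \frac{43}{24} - \frac{525 v}{2}$)
$n{\left(-25 \right)} 83 = \left(- \frac{43}{24} - - \frac{13125}{2}\right) 83 = \left(- \frac{43}{24} + \frac{13125}{2}\right) 83 = \frac{157457}{24} \cdot 83 = \frac{13068931}{24}$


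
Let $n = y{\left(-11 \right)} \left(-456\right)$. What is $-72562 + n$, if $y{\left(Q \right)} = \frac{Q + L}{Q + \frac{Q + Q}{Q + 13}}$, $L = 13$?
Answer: $- \frac{797726}{11} \approx -72521.0$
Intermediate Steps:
$y{\left(Q \right)} = \frac{13 + Q}{Q + \frac{2 Q}{13 + Q}}$ ($y{\left(Q \right)} = \frac{Q + 13}{Q + \frac{Q + Q}{Q + 13}} = \frac{13 + Q}{Q + \frac{2 Q}{13 + Q}}$)
$n = \frac{456}{11}$ ($n = \frac{169 + \left(-11\right)^{2} + 26 \left(-11\right)}{\left(-11\right) \left(15 - 11\right)} \left(-456\right) = - \frac{169 + 121 - 286}{11 \cdot 4} \left(-456\right) = \left(- \frac{1}{11}\right) \frac{1}{4} \cdot 4 \left(-456\right) = \left(- \frac{1}{11}\right) \left(-456\right) = \frac{456}{11} \approx 41.455$)
$-72562 + n = -72562 + \frac{456}{11} = - \frac{797726}{11}$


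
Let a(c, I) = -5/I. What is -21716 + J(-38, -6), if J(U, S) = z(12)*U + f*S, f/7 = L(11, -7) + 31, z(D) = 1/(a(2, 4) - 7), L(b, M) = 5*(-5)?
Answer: -724792/33 ≈ -21963.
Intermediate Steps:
L(b, M) = -25
z(D) = -4/33 (z(D) = 1/(-5/4 - 7) = 1/(-33/4) = -4/33)
f = 42 (f = 7*(-25 + 31) = 7*6 = 42)
J(U, S) = 42*S - 4*U/33 (J(U, S) = -4*U/33 + 42*S = 42*S - 4*U/33)
-21716 + J(-38, -6) = -21716 + (42*(-6) - 4/33*(-38)) = -21716 + (-252 + 152/33) = -21716 - 8164/33 = -724792/33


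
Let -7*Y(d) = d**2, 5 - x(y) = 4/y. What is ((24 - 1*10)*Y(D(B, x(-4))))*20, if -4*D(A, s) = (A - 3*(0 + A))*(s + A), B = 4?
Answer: -16000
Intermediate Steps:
x(y) = 5 - 4/y
D(A, s) = A*(A + s)/2 (D(A, s) = -(A - 3*(0 + A))*(s + A)/4 = -(A - 3*A)*(A + s)/4 = -(-2*A)*(A + s)/4 = -(-1)*A*(A + s)/2 = A*(A + s)/2)
Y(d) = -d**2/7
((24 - 1*10)*Y(D(B, x(-4))))*20 = ((24 - 1*10)*(-4*(4 + (5 - 4/(-4)))**2/7))*20 = ((24 - 10)*(-4*(4 + (5 - 4*(-1/4)))**2/7))*20 = (14*(-4*(4 + (5 + 1))**2/7))*20 = (14*(-4*(4 + 6)**2/7))*20 = (14*(-((1/2)*4*10)**2/7))*20 = (14*(-1/7*20**2))*20 = (14*(-1/7*400))*20 = (14*(-400/7))*20 = -800*20 = -16000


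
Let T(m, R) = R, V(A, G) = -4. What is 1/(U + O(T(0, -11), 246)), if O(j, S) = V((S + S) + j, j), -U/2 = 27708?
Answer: -1/55420 ≈ -1.8044e-5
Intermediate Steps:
U = -55416 (U = -2*27708 = -55416)
O(j, S) = -4
1/(U + O(T(0, -11), 246)) = 1/(-55416 - 4) = 1/(-55420) = -1/55420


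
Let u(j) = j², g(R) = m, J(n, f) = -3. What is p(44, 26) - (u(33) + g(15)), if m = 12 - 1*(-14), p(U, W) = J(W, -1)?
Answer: -1118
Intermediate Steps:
p(U, W) = -3
m = 26 (m = 12 + 14 = 26)
g(R) = 26
p(44, 26) - (u(33) + g(15)) = -3 - (33² + 26) = -3 - (1089 + 26) = -3 - 1*1115 = -3 - 1115 = -1118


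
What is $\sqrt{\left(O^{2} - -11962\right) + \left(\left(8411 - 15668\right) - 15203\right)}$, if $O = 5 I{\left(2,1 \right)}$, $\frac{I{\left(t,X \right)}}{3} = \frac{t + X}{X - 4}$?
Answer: $i \sqrt{10273} \approx 101.36 i$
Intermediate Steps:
$I{\left(t,X \right)} = \frac{3 \left(X + t\right)}{-4 + X}$ ($I{\left(t,X \right)} = 3 \frac{t + X}{X - 4} = 3 \frac{X + t}{-4 + X} = \frac{3 \left(X + t\right)}{-4 + X}$)
$O = -15$ ($O = 5 \frac{3 \left(1 + 2\right)}{-4 + 1} = 5 \cdot 3 \frac{1}{-3} \cdot 3 = 5 \cdot 3 \left(- \frac{1}{3}\right) 3 = 5 \left(-3\right) = -15$)
$\sqrt{\left(O^{2} - -11962\right) + \left(\left(8411 - 15668\right) - 15203\right)} = \sqrt{\left(\left(-15\right)^{2} - -11962\right) + \left(\left(8411 - 15668\right) - 15203\right)} = \sqrt{\left(225 + 11962\right) - 22460} = \sqrt{12187 - 22460} = \sqrt{-10273} = i \sqrt{10273}$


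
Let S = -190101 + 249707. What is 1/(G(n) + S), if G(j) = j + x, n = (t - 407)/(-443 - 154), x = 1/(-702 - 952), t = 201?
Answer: 987438/58857569555 ≈ 1.6777e-5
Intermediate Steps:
x = -1/1654 (x = 1/(-1654) = -1/1654 ≈ -0.00060460)
n = 206/597 (n = (201 - 407)/(-443 - 154) = -206/(-597) = -206*(-1/597) = 206/597 ≈ 0.34506)
S = 59606
G(j) = -1/1654 + j (G(j) = j - 1/1654 = -1/1654 + j)
1/(G(n) + S) = 1/((-1/1654 + 206/597) + 59606) = 1/(340127/987438 + 59606) = 1/(58857569555/987438) = 987438/58857569555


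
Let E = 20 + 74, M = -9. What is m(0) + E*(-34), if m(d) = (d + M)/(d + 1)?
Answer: -3205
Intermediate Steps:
m(d) = (-9 + d)/(1 + d) (m(d) = (d - 9)/(d + 1) = (-9 + d)/(1 + d))
E = 94
m(0) + E*(-34) = (-9 + 0)/(1 + 0) + 94*(-34) = -9/1 - 3196 = 1*(-9) - 3196 = -9 - 3196 = -3205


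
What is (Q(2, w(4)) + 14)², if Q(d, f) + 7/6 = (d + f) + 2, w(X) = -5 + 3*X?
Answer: 20449/36 ≈ 568.03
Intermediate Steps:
Q(d, f) = ⅚ + d + f (Q(d, f) = -7/6 + ((d + f) + 2) = -7/6 + (2 + d + f) = ⅚ + d + f)
(Q(2, w(4)) + 14)² = ((⅚ + 2 + (-5 + 3*4)) + 14)² = ((⅚ + 2 + (-5 + 12)) + 14)² = ((⅚ + 2 + 7) + 14)² = (59/6 + 14)² = (143/6)² = 20449/36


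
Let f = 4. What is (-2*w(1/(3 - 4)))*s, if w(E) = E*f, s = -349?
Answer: -2792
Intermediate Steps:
w(E) = 4*E (w(E) = E*4 = 4*E)
(-2*w(1/(3 - 4)))*s = -8/(3 - 4)*(-349) = -8/(-1)*(-349) = -8*(-1)*(-349) = -2*(-4)*(-349) = 8*(-349) = -2792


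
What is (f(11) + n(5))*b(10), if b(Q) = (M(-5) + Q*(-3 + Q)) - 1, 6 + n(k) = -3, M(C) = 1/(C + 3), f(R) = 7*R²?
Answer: 57403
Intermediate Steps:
M(C) = 1/(3 + C)
n(k) = -9 (n(k) = -6 - 3 = -9)
b(Q) = -3/2 + Q*(-3 + Q) (b(Q) = (1/(3 - 5) + Q*(-3 + Q)) - 1 = (1/(-2) + Q*(-3 + Q)) - 1 = (-½ + Q*(-3 + Q)) - 1 = -3/2 + Q*(-3 + Q))
(f(11) + n(5))*b(10) = (7*11² - 9)*(-3/2 + 10² - 3*10) = (7*121 - 9)*(-3/2 + 100 - 30) = (847 - 9)*(137/2) = 838*(137/2) = 57403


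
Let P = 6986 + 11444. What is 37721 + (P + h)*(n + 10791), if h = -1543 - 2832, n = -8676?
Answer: 29764046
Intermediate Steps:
P = 18430
h = -4375
37721 + (P + h)*(n + 10791) = 37721 + (18430 - 4375)*(-8676 + 10791) = 37721 + 14055*2115 = 37721 + 29726325 = 29764046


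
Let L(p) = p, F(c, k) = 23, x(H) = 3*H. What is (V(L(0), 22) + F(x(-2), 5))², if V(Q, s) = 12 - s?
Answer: 169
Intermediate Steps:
(V(L(0), 22) + F(x(-2), 5))² = ((12 - 1*22) + 23)² = ((12 - 22) + 23)² = (-10 + 23)² = 13² = 169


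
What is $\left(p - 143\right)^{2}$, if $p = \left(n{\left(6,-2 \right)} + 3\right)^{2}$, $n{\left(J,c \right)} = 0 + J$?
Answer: $3844$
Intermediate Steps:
$n{\left(J,c \right)} = J$
$p = 81$ ($p = \left(6 + 3\right)^{2} = 9^{2} = 81$)
$\left(p - 143\right)^{2} = \left(81 - 143\right)^{2} = \left(-62\right)^{2} = 3844$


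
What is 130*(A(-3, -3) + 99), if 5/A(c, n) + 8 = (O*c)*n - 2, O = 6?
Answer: 283465/22 ≈ 12885.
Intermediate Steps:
A(c, n) = 5/(-10 + 6*c*n) (A(c, n) = 5/(-8 + ((6*c)*n - 2)) = 5/(-8 + (6*c*n - 2)) = 5/(-8 + (-2 + 6*c*n)) = 5/(-10 + 6*c*n))
130*(A(-3, -3) + 99) = 130*(5/(2*(-5 + 3*(-3)*(-3))) + 99) = 130*(5/(2*(-5 + 27)) + 99) = 130*((5/2)/22 + 99) = 130*((5/2)*(1/22) + 99) = 130*(5/44 + 99) = 130*(4361/44) = 283465/22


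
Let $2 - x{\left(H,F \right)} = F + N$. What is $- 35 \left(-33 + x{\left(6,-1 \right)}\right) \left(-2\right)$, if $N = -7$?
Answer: $-1610$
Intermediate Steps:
$x{\left(H,F \right)} = 9 - F$ ($x{\left(H,F \right)} = 2 - \left(F - 7\right) = 2 - \left(-7 + F\right) = 9 - F$)
$- 35 \left(-33 + x{\left(6,-1 \right)}\right) \left(-2\right) = - 35 \left(-33 + \left(9 - -1\right)\right) \left(-2\right) = - 35 \left(-33 + \left(9 + 1\right)\right) \left(-2\right) = - 35 \left(-33 + 10\right) \left(-2\right) = \left(-35\right) \left(-23\right) \left(-2\right) = 805 \left(-2\right) = -1610$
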